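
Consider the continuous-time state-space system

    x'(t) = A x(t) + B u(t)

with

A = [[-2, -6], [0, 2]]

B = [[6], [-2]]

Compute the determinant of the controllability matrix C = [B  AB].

-24

AB = [[0], [-4]]
Controllability matrix C = [B  AB] = [[6, 0], [-2, -4]]
det(C) = 6·(-4) - 0·(-2) = -24 - 0 = -24
Since det(C) ≠ 0, rank(C) = 2 and the system is completely controllable.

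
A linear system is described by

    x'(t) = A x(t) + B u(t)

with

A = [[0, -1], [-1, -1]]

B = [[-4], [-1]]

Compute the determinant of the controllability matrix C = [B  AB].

AB = [[1], [5]]
Controllability matrix C = [B  AB] = [[-4, 1], [-1, 5]]
det(C) = (-4)·5 - 1·(-1) = -20 - (-1) = -19
Since det(C) ≠ 0, rank(C) = 2 and the system is completely controllable.

-19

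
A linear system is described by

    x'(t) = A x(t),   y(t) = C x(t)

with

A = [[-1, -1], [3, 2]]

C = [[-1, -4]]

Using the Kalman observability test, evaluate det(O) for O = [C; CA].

-37

CA = [[-11, -7]]
Observability matrix O = [C; CA] = [[-1, -4], [-11, -7]]
det(O) = (-1)·(-7) - (-4)·(-11) = 7 - 44 = -37
Since det(O) ≠ 0, rank(O) = 2 and the system is completely observable.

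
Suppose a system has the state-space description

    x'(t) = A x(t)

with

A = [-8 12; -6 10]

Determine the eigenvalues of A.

det(sI - A) = s^2 - (tr A)s + det A, with tr A = (-8) + 10 = 2 and det A = (-8)·10 - 12·(-6) = -80 - (-72) = -8.
So p(s) = det(sI - A) = s^2 - 2s - 8.
Factor s^2 - 2s - 8: two numbers with sum 2 and product -8 are 4 and -2, so s^2 - 2s - 8 = (s - 4)(s + 2).
Hence p(s) = (s - 4) (s + 2), with roots -2, 4.
At least one eigenvalue has non-negative real part, so the system is not asymptotically stable.

-2, 4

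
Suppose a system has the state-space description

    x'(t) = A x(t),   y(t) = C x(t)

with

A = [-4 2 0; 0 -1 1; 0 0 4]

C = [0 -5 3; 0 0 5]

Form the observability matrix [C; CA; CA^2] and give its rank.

CA = [[0, 5, 7], [0, 0, 20]]
CA^2 = [[0, -5, 33], [0, 0, 80]]
Observability matrix O = [C; CA; CA^2] = [[0, -5, 3], [0, 0, 5], [0, 5, 7], [0, 0, 20], [0, -5, 33], [0, 0, 80]]
Column 1 of O is identically zero, so rank(O) ≤ 2.
The 2×2 minor from rows 1, 2, columns 2, 3 is (-5)·5 - 3·0 = -25 - 0 = -25 ≠ 0, so rank(O) = 2.
rank(O) = 2 < n = 3, so the pair (A, C) is not completely observable.

2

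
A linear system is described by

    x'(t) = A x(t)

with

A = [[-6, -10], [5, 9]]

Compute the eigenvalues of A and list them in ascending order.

-1, 4

det(sI - A) = s^2 - (tr A)s + det A, with tr A = (-6) + 9 = 3 and det A = (-6)·9 - (-10)·5 = -54 - (-50) = -4.
So p(s) = det(sI - A) = s^2 - 3s - 4.
Factor s^2 - 3s - 4: two numbers with sum 3 and product -4 are 4 and -1, so s^2 - 3s - 4 = (s - 4)(s + 1).
Hence p(s) = (s - 4) (s + 1), with roots -1, 4.
At least one eigenvalue has non-negative real part, so the system is not asymptotically stable.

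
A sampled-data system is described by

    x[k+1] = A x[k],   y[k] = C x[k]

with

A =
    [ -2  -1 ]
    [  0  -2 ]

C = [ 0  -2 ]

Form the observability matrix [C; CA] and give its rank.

CA = [[0, 4]]
Observability matrix O = [C; CA] = [[0, -2], [0, 4]]
Every row of O is a scalar multiple of row 1 = [0, -2] (multipliers 1, -2), so the rows span a one-dimensional space.
O ≠ 0, hence rank(O) = 1.
rank(O) = 1 < n = 2, so the pair (A, C) is not completely observable.

1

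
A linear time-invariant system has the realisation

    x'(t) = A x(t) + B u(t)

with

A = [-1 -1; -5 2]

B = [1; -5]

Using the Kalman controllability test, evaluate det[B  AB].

5

AB = [[4], [-15]]
Controllability matrix C = [B  AB] = [[1, 4], [-5, -15]]
det(C) = 1·(-15) - 4·(-5) = -15 - (-20) = 5
Since det(C) ≠ 0, rank(C) = 2 and the system is completely controllable.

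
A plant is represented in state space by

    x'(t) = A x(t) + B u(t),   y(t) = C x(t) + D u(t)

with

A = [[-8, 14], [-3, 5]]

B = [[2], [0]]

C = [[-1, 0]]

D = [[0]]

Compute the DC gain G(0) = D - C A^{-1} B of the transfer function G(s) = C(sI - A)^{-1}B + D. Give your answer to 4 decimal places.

5.0000

G(0) = C(-A)^{-1}B + D = -C A^{-1} B + D.
det A = 2, so A^{-1} = (1/2)·adj(A) = [[5/2, -7], [3/2, -4]]
A^{-1} B = [5, 3]^T
C A^{-1} B = -5
G(0) = D - C A^{-1} B = 0 - (-5) = 5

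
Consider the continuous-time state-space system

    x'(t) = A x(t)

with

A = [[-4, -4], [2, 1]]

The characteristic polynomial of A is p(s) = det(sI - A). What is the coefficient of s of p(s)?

For a 2×2 matrix, det(sI - A) = s^2 - (tr A)s + det A.
tr A = -3, det A = 4.
So p(s) = s^2 + 3s + 4.
The coefficient of s is 3.

3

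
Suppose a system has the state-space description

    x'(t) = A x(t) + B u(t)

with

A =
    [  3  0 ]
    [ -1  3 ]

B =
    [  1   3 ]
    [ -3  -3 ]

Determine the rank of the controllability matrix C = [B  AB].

2

AB = [[3, 9], [-10, -12]]
Controllability matrix C = [B  AB] = [[1, 3, 3, 9], [-3, -3, -10, -12]]
Take the 2×2 submatrix of C formed by columns 1, 2: [[1, 3], [-3, -3]]. Its determinant is 1·(-3) - 3·(-3) = -3 - (-9) = 6 ≠ 0.
So rank(C) ≥ 2; since C has 2 rows, rank(C) = 2.
rank(C) = 2 = n, so the pair (A, B) is completely controllable.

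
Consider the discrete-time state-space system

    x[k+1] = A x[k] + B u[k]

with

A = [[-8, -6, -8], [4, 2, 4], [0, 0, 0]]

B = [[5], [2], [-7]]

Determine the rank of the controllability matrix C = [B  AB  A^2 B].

2

AB = [[4], [-4], [0]]
A^2B = [[-8], [8], [0]]
Controllability matrix C = [B  AB  A^2B] = [[5, 4, -8], [2, -4, 8], [-7, 0, 0]]
The rows r1, r2, r3 of C are linearly dependent: r1 + r2 + r3 = 0 (check each entry), so rank(C) ≤ 2.
The 2×2 minor from rows 1, 2, columns 1, 2 is 5·(-4) - 4·2 = -20 - 8 = -28 ≠ 0, so rank(C) = 2.
rank(C) = 2 < n = 3, so the pair (A, B) is not completely controllable.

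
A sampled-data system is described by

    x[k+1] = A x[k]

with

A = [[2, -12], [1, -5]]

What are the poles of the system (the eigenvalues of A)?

-2, -1

det(zI - A) = z^2 - (tr A)z + det A, with tr A = 2 + (-5) = -3 and det A = 2·(-5) - (-12)·1 = -10 - (-12) = 2.
So p(z) = det(zI - A) = z^2 + 3z + 2.
Factor z^2 + 3z + 2: two numbers with sum -3 and product 2 are -1 and -2, so z^2 + 3z + 2 = (z + 1)(z + 2).
Hence p(z) = (z + 1) (z + 2), with roots -2, -1.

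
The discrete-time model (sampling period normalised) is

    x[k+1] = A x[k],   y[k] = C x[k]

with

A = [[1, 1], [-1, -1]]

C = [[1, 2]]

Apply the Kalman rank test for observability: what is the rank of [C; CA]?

CA = [[-1, -1]]
Observability matrix O = [C; CA] = [[1, 2], [-1, -1]]
det(O) = 1·(-1) - 2·(-1) = -1 - (-2) = 1 ≠ 0, so rank(O) = 2.
rank(O) = 2 = n, so the pair (A, C) is completely observable.

2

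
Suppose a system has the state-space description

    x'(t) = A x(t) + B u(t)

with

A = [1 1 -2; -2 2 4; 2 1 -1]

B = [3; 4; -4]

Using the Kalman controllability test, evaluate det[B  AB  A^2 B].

AB = [[15], [-14], [14]]
A^2B = [[-27], [-2], [2]]
Controllability matrix C = [B  AB  A^2B] = [[3, 15, -27], [4, -14, -2], [-4, 14, 2]]
Expanding along the first row, det(C) = 3·((-14)·2 - (-2)·14) - 15·(4·2 - (-2)·(-4)) + (-27)·(4·14 - (-14)·(-4)) = 3·0 - 15·0 + (-27)·0 = 0
Since det(C) = 0, rank(C) < 3 and the system is not completely controllable.

0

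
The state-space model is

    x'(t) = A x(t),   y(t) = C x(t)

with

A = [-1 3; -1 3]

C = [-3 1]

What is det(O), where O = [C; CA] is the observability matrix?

16

CA = [[2, -6]]
Observability matrix O = [C; CA] = [[-3, 1], [2, -6]]
det(O) = (-3)·(-6) - 1·2 = 18 - 2 = 16
Since det(O) ≠ 0, rank(O) = 2 and the system is completely observable.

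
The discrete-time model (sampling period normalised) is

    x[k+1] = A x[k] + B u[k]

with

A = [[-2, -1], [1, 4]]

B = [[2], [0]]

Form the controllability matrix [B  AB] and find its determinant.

AB = [[-4], [2]]
Controllability matrix C = [B  AB] = [[2, -4], [0, 2]]
det(C) = 2·2 - (-4)·0 = 4 - 0 = 4
Since det(C) ≠ 0, rank(C) = 2 and the system is completely controllable.

4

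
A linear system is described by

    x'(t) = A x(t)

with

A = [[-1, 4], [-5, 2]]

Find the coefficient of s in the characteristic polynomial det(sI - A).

-1

For a 2×2 matrix, det(sI - A) = s^2 - (tr A)s + det A.
tr A = 1, det A = 18.
So p(s) = s^2 - s + 18.
The coefficient of s is -1.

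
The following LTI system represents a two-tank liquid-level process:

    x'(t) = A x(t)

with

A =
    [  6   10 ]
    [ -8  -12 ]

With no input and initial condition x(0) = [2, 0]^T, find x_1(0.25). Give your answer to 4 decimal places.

det(sI - A) = s^2 - (tr A)s + det A, with tr A = 6 + (-12) = -6 and det A = 6·(-12) - 10·(-8) = -72 - (-80) = 8.
So p(s) = det(sI - A) = s^2 + 6s + 8.
Factor s^2 + 6s + 8: two numbers with sum -6 and product 8 are -2 and -4, so s^2 + 6s + 8 = (s + 2)(s + 4).
Hence p(s) = (s + 2) (s + 4), with roots -4, -2.
The eigenvalues -4, -2 are distinct and real, so A is diagonalisable and x(t) = e^{At} x(0) = V diag(e^{λ_i t}) V^{-1} x(0), where the columns of V are the eigenvectors.
λ = -4: A - (-4)I = [[10, 10], [-8, -8]]. Row 1 gives 10·v1 + 10·v2 = 0, so take v_1 = [-1, 1]^T.
λ = -2: A - (-2)I = [[8, 10], [-8, -10]]. Row 1 gives 8·v1 + 10·v2 = 0, so take v_2 = [5, -4]^T.
V = [v_1 v_2] = [[-1, 5], [1, -4]] has det V = -1, so V^{-1} = adj(V)/det V = [[4, 5], [1, 1]].
Modal coordinates z(0) = V^{-1} x(0): 4·2 + 5·0 = 8; 1·2 + 1·0 = 2; so z(0) = [8, 2]^T.
x_1(t) = Σ_i (v_i)_1 · z_i(0) · e^{λ_i t} (row 1 of V times the modal terms).
x_1(0.25) = (-1)·8·e^{-4·0.25} + 5·2·e^{-2·0.25} = (-8)·0.367879 + 10·0.606531 = 3.1223.

3.1223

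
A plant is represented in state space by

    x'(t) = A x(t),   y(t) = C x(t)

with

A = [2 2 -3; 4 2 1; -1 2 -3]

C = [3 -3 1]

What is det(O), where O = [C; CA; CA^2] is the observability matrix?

-2153

CA = [[-7, 2, -15]]
CA^2 = [[9, -40, 68]]
Observability matrix O = [C; CA; CA^2] = [[3, -3, 1], [-7, 2, -15], [9, -40, 68]]
Expanding along the first row, det(O) = 3·(2·68 - (-15)·(-40)) - (-3)·((-7)·68 - (-15)·9) + 1·((-7)·(-40) - 2·9) = 3·(-464) - (-3)·(-341) + 1·262 = -2153
Since det(O) ≠ 0, rank(O) = 3 and the system is completely observable.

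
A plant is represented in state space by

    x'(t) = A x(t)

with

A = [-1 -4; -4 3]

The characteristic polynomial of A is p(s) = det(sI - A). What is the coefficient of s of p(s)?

For a 2×2 matrix, det(sI - A) = s^2 - (tr A)s + det A.
tr A = 2, det A = -19.
So p(s) = s^2 - 2s - 19.
The coefficient of s is -2.

-2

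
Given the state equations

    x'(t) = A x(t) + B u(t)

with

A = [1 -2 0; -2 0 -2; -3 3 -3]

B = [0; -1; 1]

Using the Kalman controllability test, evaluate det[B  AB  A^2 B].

76

AB = [[2], [-2], [-6]]
A^2B = [[6], [8], [6]]
Controllability matrix C = [B  AB  A^2B] = [[0, 2, 6], [-1, -2, 8], [1, -6, 6]]
Expanding along the first row, det(C) = 0·((-2)·6 - 8·(-6)) - 2·((-1)·6 - 8·1) + 6·((-1)·(-6) - (-2)·1) = 0·36 - 2·(-14) + 6·8 = 76
Since det(C) ≠ 0, rank(C) = 3 and the system is completely controllable.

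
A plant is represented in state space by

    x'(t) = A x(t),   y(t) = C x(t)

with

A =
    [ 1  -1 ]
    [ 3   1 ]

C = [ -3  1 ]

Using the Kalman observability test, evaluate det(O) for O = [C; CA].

CA = [[0, 4]]
Observability matrix O = [C; CA] = [[-3, 1], [0, 4]]
det(O) = (-3)·4 - 1·0 = -12 - 0 = -12
Since det(O) ≠ 0, rank(O) = 2 and the system is completely observable.

-12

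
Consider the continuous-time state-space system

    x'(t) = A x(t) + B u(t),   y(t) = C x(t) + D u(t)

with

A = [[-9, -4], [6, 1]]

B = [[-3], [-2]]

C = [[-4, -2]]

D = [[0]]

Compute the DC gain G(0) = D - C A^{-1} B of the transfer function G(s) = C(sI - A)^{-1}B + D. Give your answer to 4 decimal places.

G(0) = C(-A)^{-1}B + D = -C A^{-1} B + D.
det A = 15, so A^{-1} = (1/15)·adj(A) = [[1/15, 4/15], [-2/5, -3/5]]
A^{-1} B = [-11/15, 12/5]^T
C A^{-1} B = -28/15
G(0) = D - C A^{-1} B = 0 - (-28/15) = 28/15 ≈ 1.8667

1.8667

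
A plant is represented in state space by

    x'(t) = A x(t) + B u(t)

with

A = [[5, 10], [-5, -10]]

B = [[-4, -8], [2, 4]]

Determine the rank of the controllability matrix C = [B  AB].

1

AB = [[0, 0], [0, 0]]
Controllability matrix C = [B  AB] = [[-4, -8, 0, 0], [2, 4, 0, 0]]
Every column of C is a scalar multiple of column 1 = [-4, 2] (multipliers 1, 2, 0, 0), so the columns span a one-dimensional space.
C ≠ 0, hence rank(C) = 1.
rank(C) = 1 < n = 2, so the pair (A, B) is not completely controllable.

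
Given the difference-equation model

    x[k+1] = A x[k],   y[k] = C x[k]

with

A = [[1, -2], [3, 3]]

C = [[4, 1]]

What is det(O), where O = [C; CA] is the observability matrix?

CA = [[7, -5]]
Observability matrix O = [C; CA] = [[4, 1], [7, -5]]
det(O) = 4·(-5) - 1·7 = -20 - 7 = -27
Since det(O) ≠ 0, rank(O) = 2 and the system is completely observable.

-27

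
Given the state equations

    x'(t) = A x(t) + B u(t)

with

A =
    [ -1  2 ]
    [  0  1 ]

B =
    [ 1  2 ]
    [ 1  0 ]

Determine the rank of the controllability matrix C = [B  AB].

AB = [[1, -2], [1, 0]]
Controllability matrix C = [B  AB] = [[1, 2, 1, -2], [1, 0, 1, 0]]
Take the 2×2 submatrix of C formed by columns 1, 2: [[1, 2], [1, 0]]. Its determinant is 1·0 - 2·1 = 0 - 2 = -2 ≠ 0.
So rank(C) ≥ 2; since C has 2 rows, rank(C) = 2.
rank(C) = 2 = n, so the pair (A, B) is completely controllable.

2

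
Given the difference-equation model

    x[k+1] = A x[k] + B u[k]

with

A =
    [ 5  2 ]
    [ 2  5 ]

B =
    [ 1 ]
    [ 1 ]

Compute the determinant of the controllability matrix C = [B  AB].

0

AB = [[7], [7]]
Controllability matrix C = [B  AB] = [[1, 7], [1, 7]]
det(C) = 1·7 - 7·1 = 7 - 7 = 0
Since det(C) = 0, rank(C) < 2 and the system is not completely controllable.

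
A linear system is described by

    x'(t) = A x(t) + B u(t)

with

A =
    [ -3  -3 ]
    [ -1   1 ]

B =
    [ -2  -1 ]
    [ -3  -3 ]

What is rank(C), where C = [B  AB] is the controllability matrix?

2

AB = [[15, 12], [-1, -2]]
Controllability matrix C = [B  AB] = [[-2, -1, 15, 12], [-3, -3, -1, -2]]
Take the 2×2 submatrix of C formed by columns 1, 2: [[-2, -1], [-3, -3]]. Its determinant is (-2)·(-3) - (-1)·(-3) = 6 - 3 = 3 ≠ 0.
So rank(C) ≥ 2; since C has 2 rows, rank(C) = 2.
rank(C) = 2 = n, so the pair (A, B) is completely controllable.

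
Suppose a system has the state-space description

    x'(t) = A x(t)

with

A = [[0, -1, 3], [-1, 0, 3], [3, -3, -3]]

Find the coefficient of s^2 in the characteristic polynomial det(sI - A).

Expand det(sI - A) for the 3×3 matrix.
p(s) = s^3 + 3s^2 - s - 3.
(Check: constant term = det(-A) = (-1)^3 det A = -3; coefficient of s^2 = -tr A = 3.)
The coefficient of s^2 is 3.

3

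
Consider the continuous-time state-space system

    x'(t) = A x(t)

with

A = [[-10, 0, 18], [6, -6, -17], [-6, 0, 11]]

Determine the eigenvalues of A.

det(sI - A) = s^3 - (tr A)s^2 + (M11 + M22 + M33)s - det A, where Mii is the 2×2 principal minor of A obtained by deleting row i and column i.
tr A = (-10) + (-6) + 11 = -5; M11 = (-6)·11 - (-17)·0 = -66 - 0 = -66; M22 = (-10)·11 - 18·(-6) = -110 - (-108) = -2; M33 = (-10)·(-6) - 0·6 = 60 - 0 = 60; sum of minors = -8.
det A = (-10)·((-6)·11 - (-17)·0) - 0·(6·11 - (-17)·(-6)) + 18·(6·0 - (-6)·(-6)) = (-10)·(-66) - 0·(-36) + 18·(-36) = 12.
So p(s) = det(sI - A) = s^3 + 5s^2 - 8s - 12.
Rational-root test: any integer root divides -12. Testing small divisors, s = -1 works: p(-1) = -1 + 5 + 8 + (-12) = 0, so (s + 1) is a factor.
Dividing, p(s) = (s + 1)(s^2 + 4s - 12).
Factor s^2 + 4s - 12: two numbers with sum -4 and product -12 are 2 and -6, so s^2 + 4s - 12 = (s - 2)(s + 6).
Hence p(s) = (s - 2) (s + 1) (s + 6), with roots -6, -1, 2.
At least one eigenvalue has non-negative real part, so the system is not asymptotically stable.

-6, -1, 2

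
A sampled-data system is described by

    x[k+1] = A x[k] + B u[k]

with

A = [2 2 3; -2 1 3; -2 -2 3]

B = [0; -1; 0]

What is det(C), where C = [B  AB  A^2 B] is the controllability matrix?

AB = [[-2], [-1], [2]]
A^2B = [[0], [9], [12]]
Controllability matrix C = [B  AB  A^2B] = [[0, -2, 0], [-1, -1, 9], [0, 2, 12]]
Expanding along the first row, det(C) = 0·((-1)·12 - 9·2) - (-2)·((-1)·12 - 9·0) + 0·((-1)·2 - (-1)·0) = 0·(-30) - (-2)·(-12) + 0·(-2) = -24
Since det(C) ≠ 0, rank(C) = 3 and the system is completely controllable.

-24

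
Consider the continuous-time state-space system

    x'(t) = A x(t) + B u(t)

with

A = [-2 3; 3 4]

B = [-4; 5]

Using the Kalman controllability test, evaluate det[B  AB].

AB = [[23], [8]]
Controllability matrix C = [B  AB] = [[-4, 23], [5, 8]]
det(C) = (-4)·8 - 23·5 = -32 - 115 = -147
Since det(C) ≠ 0, rank(C) = 2 and the system is completely controllable.

-147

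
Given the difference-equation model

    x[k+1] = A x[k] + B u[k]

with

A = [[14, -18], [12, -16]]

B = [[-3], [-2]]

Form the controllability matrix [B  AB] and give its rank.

AB = [[-6], [-4]]
Controllability matrix C = [B  AB] = [[-3, -6], [-2, -4]]
Every column of C is a scalar multiple of column 1 = [-3, -2] (multipliers 1, 2), so the columns span a one-dimensional space.
C ≠ 0, hence rank(C) = 1.
rank(C) = 1 < n = 2, so the pair (A, B) is not completely controllable.

1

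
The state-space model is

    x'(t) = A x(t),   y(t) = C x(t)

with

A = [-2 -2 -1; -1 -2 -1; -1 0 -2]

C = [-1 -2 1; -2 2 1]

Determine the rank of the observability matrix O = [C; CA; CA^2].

CA = [[3, 6, 1], [1, 0, -2]]
CA^2 = [[-13, -18, -11], [0, -2, 3]]
Observability matrix O = [C; CA; CA^2] = [[-1, -2, 1], [-2, 2, 1], [3, 6, 1], [1, 0, -2], [-13, -18, -11], [0, -2, 3]]
Take the 3×3 submatrix of O formed by rows 1, 2, 3: [[-1, -2, 1], [-2, 2, 1], [3, 6, 1]]. Its determinant is (-1)·(2·1 - 1·6) - (-2)·((-2)·1 - 1·3) + 1·((-2)·6 - 2·3) = (-1)·(-4) - (-2)·(-5) + 1·(-18) = -24 ≠ 0.
So rank(O) ≥ 3; since O has 3 columns, rank(O) = 3.
rank(O) = 3 = n, so the pair (A, C) is completely observable.

3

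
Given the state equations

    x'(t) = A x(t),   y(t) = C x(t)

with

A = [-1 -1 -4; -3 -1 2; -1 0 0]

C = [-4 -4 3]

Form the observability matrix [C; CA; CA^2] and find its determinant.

CA = [[13, 8, 8]]
CA^2 = [[-45, -21, -36]]
Observability matrix O = [C; CA; CA^2] = [[-4, -4, 3], [13, 8, 8], [-45, -21, -36]]
Expanding along the first row, det(O) = (-4)·(8·(-36) - 8·(-21)) - (-4)·(13·(-36) - 8·(-45)) + 3·(13·(-21) - 8·(-45)) = (-4)·(-120) - (-4)·(-108) + 3·87 = 309
Since det(O) ≠ 0, rank(O) = 3 and the system is completely observable.

309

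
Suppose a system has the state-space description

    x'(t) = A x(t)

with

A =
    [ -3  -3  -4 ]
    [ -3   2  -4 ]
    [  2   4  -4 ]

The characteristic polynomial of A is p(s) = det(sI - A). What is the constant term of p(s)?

-100

Expand det(sI - A) for the 3×3 matrix.
p(s) = s^3 + 5s^2 + 13s - 100.
(Check: constant term = det(-A) = (-1)^3 det A = -100; coefficient of s^2 = -tr A = 5.)
The constant term is -100.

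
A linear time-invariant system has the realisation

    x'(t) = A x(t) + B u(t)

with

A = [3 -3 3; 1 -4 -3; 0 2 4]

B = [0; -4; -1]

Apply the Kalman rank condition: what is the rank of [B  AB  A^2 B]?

3

AB = [[9], [19], [-12]]
A^2B = [[-66], [-31], [-10]]
Controllability matrix C = [B  AB  A^2B] = [[0, 9, -66], [-4, 19, -31], [-1, -12, -10]]
det(C) = 0·(19·(-10) - (-31)·(-12)) - 9·((-4)·(-10) - (-31)·(-1)) + (-66)·((-4)·(-12) - 19·(-1)) = 0·(-562) - 9·9 + (-66)·67 = -4503 ≠ 0, so rank(C) = 3.
rank(C) = 3 = n, so the pair (A, B) is completely controllable.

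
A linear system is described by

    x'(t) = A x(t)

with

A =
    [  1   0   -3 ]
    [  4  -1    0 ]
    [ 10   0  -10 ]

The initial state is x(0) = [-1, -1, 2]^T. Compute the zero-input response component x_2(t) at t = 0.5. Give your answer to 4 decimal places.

det(sI - A) = s^3 - (tr A)s^2 + (M11 + M22 + M33)s - det A, where Mii is the 2×2 principal minor of A obtained by deleting row i and column i.
tr A = 1 + (-1) + (-10) = -10; M11 = (-1)·(-10) - 0·0 = 10 - 0 = 10; M22 = 1·(-10) - (-3)·10 = -10 - (-30) = 20; M33 = 1·(-1) - 0·4 = -1 - 0 = -1; sum of minors = 29.
det A = 1·((-1)·(-10) - 0·0) - 0·(4·(-10) - 0·10) + (-3)·(4·0 - (-1)·10) = 1·10 - 0·(-40) + (-3)·10 = -20.
So p(s) = det(sI - A) = s^3 + 10s^2 + 29s + 20.
Rational-root test: any integer root divides 20. Testing small divisors, s = -1 works: p(-1) = -1 + 10 + (-29) + 20 = 0, so (s + 1) is a factor.
Dividing, p(s) = (s + 1)(s^2 + 9s + 20).
Factor s^2 + 9s + 20: two numbers with sum -9 and product 20 are -4 and -5, so s^2 + 9s + 20 = (s + 4)(s + 5).
Hence p(s) = (s + 1) (s + 4) (s + 5), with roots -5, -4, -1.
The eigenvalues -5, -4, -1 are distinct and real, so A is diagonalisable and x(t) = e^{At} x(0) = V diag(e^{λ_i t}) V^{-1} x(0), where the columns of V are the eigenvectors.
λ = -5: A - (-5)I = [[6, 0, -3], [4, 4, 0], [10, 0, -5]]. v must be orthogonal to every row; (row 1) × (row 2) = [12, -12, 24], so take v_1 = [1, -1, 2]^T.
λ = -4: A - (-4)I = [[5, 0, -3], [4, 3, 0], [10, 0, -6]]. v must be orthogonal to every row; (row 1) × (row 2) = [9, -12, 15], so take v_2 = [3, -4, 5]^T.
λ = -1: A - (-1)I = [[2, 0, -3], [4, 0, 0], [10, 0, -9]]. v must be orthogonal to every row; (row 1) × (row 2) = [0, -12, 0], so take v_3 = [0, -1, 0]^T.
V = [v_1 v_2 v_3] = [[1, 3, 0], [-1, -4, -1], [2, 5, 0]] has det V = -1, so V^{-1} = adj(V)/det V = [[-5, 0, 3], [2, 0, -1], [-3, -1, 1]].
Modal coordinates z(0) = V^{-1} x(0): (-5)·(-1) + 0·(-1) + 3·2 = 11; 2·(-1) + 0·(-1) + (-1)·2 = -4; (-3)·(-1) + (-1)·(-1) + 1·2 = 6; so z(0) = [11, -4, 6]^T.
x_2(t) = Σ_i (v_i)_2 · z_i(0) · e^{λ_i t} (row 2 of V times the modal terms).
x_2(0.5) = (-1)·11·e^{-5·0.5} + (-4)·(-4)·e^{-4·0.5} + (-1)·6·e^{-1·0.5} = (-11)·0.082085 + 16·0.135335 + (-6)·0.606531 = -2.3768.

-2.3768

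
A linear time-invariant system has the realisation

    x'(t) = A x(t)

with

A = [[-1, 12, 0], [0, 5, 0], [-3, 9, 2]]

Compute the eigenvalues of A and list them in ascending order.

-1, 2, 5

det(sI - A) = s^3 - (tr A)s^2 + (M11 + M22 + M33)s - det A, where Mii is the 2×2 principal minor of A obtained by deleting row i and column i.
tr A = (-1) + 5 + 2 = 6; M11 = 5·2 - 0·9 = 10 - 0 = 10; M22 = (-1)·2 - 0·(-3) = -2 - 0 = -2; M33 = (-1)·5 - 12·0 = -5 - 0 = -5; sum of minors = 3.
det A = (-1)·(5·2 - 0·9) - 12·(0·2 - 0·(-3)) + 0·(0·9 - 5·(-3)) = (-1)·10 - 12·0 + 0·15 = -10.
So p(s) = det(sI - A) = s^3 - 6s^2 + 3s + 10.
Rational-root test: any integer root divides 10. Testing small divisors, s = -1 works: p(-1) = -1 + (-6) + (-3) + 10 = 0, so (s + 1) is a factor.
Dividing, p(s) = (s + 1)(s^2 - 7s + 10).
Factor s^2 - 7s + 10: two numbers with sum 7 and product 10 are 5 and 2, so s^2 - 7s + 10 = (s - 5)(s - 2).
Hence p(s) = (s - 5) (s - 2) (s + 1), with roots -1, 2, 5.
At least one eigenvalue has non-negative real part, so the system is not asymptotically stable.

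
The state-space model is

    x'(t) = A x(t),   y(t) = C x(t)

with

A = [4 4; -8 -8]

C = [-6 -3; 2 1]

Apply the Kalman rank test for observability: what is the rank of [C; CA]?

1

CA = [[0, 0], [0, 0]]
Observability matrix O = [C; CA] = [[-6, -3], [2, 1], [0, 0], [0, 0]]
Every row of O is a scalar multiple of row 1 = [-6, -3] (multipliers 1, -1/3, 0, 0), so the rows span a one-dimensional space.
O ≠ 0, hence rank(O) = 1.
rank(O) = 1 < n = 2, so the pair (A, C) is not completely observable.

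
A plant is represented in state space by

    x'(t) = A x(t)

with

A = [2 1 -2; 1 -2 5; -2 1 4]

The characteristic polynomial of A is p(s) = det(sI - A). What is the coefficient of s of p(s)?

Expand det(sI - A) for the 3×3 matrix.
p(s) = s^3 - 4s^2 - 14s + 34.
(Check: constant term = det(-A) = (-1)^3 det A = 34; coefficient of s^2 = -tr A = -4.)
The coefficient of s is -14.

-14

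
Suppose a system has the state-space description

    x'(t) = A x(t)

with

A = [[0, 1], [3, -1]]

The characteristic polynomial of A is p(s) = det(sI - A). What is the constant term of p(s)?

-3

For a 2×2 matrix, det(sI - A) = s^2 - (tr A)s + det A.
tr A = -1, det A = -3.
So p(s) = s^2 + s - 3.
The constant term is -3.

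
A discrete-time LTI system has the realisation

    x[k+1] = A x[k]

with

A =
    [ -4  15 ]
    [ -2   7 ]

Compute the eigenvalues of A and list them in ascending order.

det(zI - A) = z^2 - (tr A)z + det A, with tr A = (-4) + 7 = 3 and det A = (-4)·7 - 15·(-2) = -28 - (-30) = 2.
So p(z) = det(zI - A) = z^2 - 3z + 2.
Factor z^2 - 3z + 2: two numbers with sum 3 and product 2 are 2 and 1, so z^2 - 3z + 2 = (z - 2)(z - 1).
Hence p(z) = (z - 2) (z - 1), with roots 1, 2.

1, 2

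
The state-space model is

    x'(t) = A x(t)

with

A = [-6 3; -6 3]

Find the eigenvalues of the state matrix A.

det(sI - A) = s^2 - (tr A)s + det A, with tr A = (-6) + 3 = -3 and det A = (-6)·3 - 3·(-6) = -18 - (-18) = 0.
So p(s) = det(sI - A) = s^2 + 3s.
Factor s^2 + 3s: two numbers with sum -3 and product 0 are 0 and -3, so s^2 + 3s = s(s + 3).
Hence p(s) = s (s + 3), with roots -3, 0.
At least one eigenvalue has non-negative real part, so the system is not asymptotically stable.

-3, 0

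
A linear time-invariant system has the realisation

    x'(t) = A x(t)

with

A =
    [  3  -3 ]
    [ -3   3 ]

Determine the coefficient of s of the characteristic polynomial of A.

-6

For a 2×2 matrix, det(sI - A) = s^2 - (tr A)s + det A.
tr A = 6, det A = 0.
So p(s) = s^2 - 6s.
The coefficient of s is -6.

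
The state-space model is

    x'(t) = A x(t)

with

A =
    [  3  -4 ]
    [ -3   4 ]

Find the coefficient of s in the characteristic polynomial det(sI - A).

For a 2×2 matrix, det(sI - A) = s^2 - (tr A)s + det A.
tr A = 7, det A = 0.
So p(s) = s^2 - 7s.
The coefficient of s is -7.

-7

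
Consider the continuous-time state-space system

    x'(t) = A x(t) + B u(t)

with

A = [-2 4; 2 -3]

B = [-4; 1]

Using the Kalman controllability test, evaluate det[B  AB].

32

AB = [[12], [-11]]
Controllability matrix C = [B  AB] = [[-4, 12], [1, -11]]
det(C) = (-4)·(-11) - 12·1 = 44 - 12 = 32
Since det(C) ≠ 0, rank(C) = 2 and the system is completely controllable.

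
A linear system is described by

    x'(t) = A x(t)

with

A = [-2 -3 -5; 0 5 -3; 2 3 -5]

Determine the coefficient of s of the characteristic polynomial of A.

-6

Expand det(sI - A) for the 3×3 matrix.
p(s) = s^3 + 2s^2 - 6s - 100.
(Check: constant term = det(-A) = (-1)^3 det A = -100; coefficient of s^2 = -tr A = 2.)
The coefficient of s is -6.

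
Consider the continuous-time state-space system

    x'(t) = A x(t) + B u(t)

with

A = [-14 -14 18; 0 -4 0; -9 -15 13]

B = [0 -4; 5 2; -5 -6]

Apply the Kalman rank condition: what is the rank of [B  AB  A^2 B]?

AB = [[-160, -80], [-20, -8], [-140, -72]]
A^2B = [[0, -64], [80, 32], [-80, -96]]
Controllability matrix C = [B  AB  A^2B] = [[0, -4, -160, -80, 0, -64], [5, 2, -20, -8, 80, 32], [-5, -6, -140, -72, -80, -96]]
The rows r1, r2, r3 of C are linearly dependent: -r1 + r2 + r3 = 0 (check each entry), so rank(C) ≤ 2.
The 2×2 minor from rows 1, 2, columns 1, 2 is 0·2 - (-4)·5 = 0 - (-20) = 20 ≠ 0, so rank(C) = 2.
rank(C) = 2 < n = 3, so the pair (A, B) is not completely controllable.

2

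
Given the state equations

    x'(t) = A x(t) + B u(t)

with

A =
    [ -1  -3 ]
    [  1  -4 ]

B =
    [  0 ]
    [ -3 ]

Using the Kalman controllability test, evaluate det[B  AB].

AB = [[9], [12]]
Controllability matrix C = [B  AB] = [[0, 9], [-3, 12]]
det(C) = 0·12 - 9·(-3) = 0 - (-27) = 27
Since det(C) ≠ 0, rank(C) = 2 and the system is completely controllable.

27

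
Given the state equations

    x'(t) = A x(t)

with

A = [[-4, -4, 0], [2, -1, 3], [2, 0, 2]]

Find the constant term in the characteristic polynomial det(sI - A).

0

Expand det(sI - A) for the 3×3 matrix.
p(s) = s^3 + 3s^2 + 2s.
(Check: constant term = det(-A) = (-1)^3 det A = 0; coefficient of s^2 = -tr A = 3.)
The constant term is 0.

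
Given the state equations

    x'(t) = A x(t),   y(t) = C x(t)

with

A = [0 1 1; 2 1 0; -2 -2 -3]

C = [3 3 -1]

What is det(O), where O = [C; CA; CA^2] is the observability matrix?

0

CA = [[8, 8, 6]]
CA^2 = [[4, 4, -10]]
Observability matrix O = [C; CA; CA^2] = [[3, 3, -1], [8, 8, 6], [4, 4, -10]]
Expanding along the first row, det(O) = 3·(8·(-10) - 6·4) - 3·(8·(-10) - 6·4) + (-1)·(8·4 - 8·4) = 3·(-104) - 3·(-104) + (-1)·0 = 0
Since det(O) = 0, rank(O) < 3 and the system is not completely observable.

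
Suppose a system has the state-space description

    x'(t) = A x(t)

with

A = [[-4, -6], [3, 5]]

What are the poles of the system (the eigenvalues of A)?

-1, 2

det(sI - A) = s^2 - (tr A)s + det A, with tr A = (-4) + 5 = 1 and det A = (-4)·5 - (-6)·3 = -20 - (-18) = -2.
So p(s) = det(sI - A) = s^2 - s - 2.
Factor s^2 - s - 2: two numbers with sum 1 and product -2 are 2 and -1, so s^2 - s - 2 = (s - 2)(s + 1).
Hence p(s) = (s - 2) (s + 1), with roots -1, 2.
At least one eigenvalue has non-negative real part, so the system is not asymptotically stable.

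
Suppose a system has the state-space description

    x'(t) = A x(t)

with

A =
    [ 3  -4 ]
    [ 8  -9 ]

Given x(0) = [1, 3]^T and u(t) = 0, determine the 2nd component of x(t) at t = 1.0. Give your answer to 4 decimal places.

det(sI - A) = s^2 - (tr A)s + det A, with tr A = 3 + (-9) = -6 and det A = 3·(-9) - (-4)·8 = -27 - (-32) = 5.
So p(s) = det(sI - A) = s^2 + 6s + 5.
Factor s^2 + 6s + 5: two numbers with sum -6 and product 5 are -1 and -5, so s^2 + 6s + 5 = (s + 1)(s + 5).
Hence p(s) = (s + 1) (s + 5), with roots -5, -1.
The eigenvalues -5, -1 are distinct and real, so A is diagonalisable and x(t) = e^{At} x(0) = V diag(e^{λ_i t}) V^{-1} x(0), where the columns of V are the eigenvectors.
λ = -5: A - (-5)I = [[8, -4], [8, -4]]. Row 1 gives 8·v1 + (-4)·v2 = 0, so take v_1 = [1, 2]^T.
λ = -1: A - (-1)I = [[4, -4], [8, -8]]. Row 1 gives 4·v1 + (-4)·v2 = 0, so take v_2 = [1, 1]^T.
V = [v_1 v_2] = [[1, 1], [2, 1]] has det V = -1, so V^{-1} = adj(V)/det V = [[-1, 1], [2, -1]].
Modal coordinates z(0) = V^{-1} x(0): (-1)·1 + 1·3 = 2; 2·1 + (-1)·3 = -1; so z(0) = [2, -1]^T.
x_2(t) = Σ_i (v_i)_2 · z_i(0) · e^{λ_i t} (row 2 of V times the modal terms).
x_2(1.0) = 2·2·e^{-5·1.0} + 1·(-1)·e^{-1·1.0} = 4·0.006738 + (-1)·0.367879 = -0.3409.

-0.3409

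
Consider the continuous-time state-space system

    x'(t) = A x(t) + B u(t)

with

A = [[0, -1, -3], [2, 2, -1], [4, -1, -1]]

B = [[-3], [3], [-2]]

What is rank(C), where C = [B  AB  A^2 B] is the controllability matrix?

3

AB = [[3], [2], [-13]]
A^2B = [[37], [23], [23]]
Controllability matrix C = [B  AB  A^2B] = [[-3, 3, 37], [3, 2, 23], [-2, -13, 23]]
det(C) = (-3)·(2·23 - 23·(-13)) - 3·(3·23 - 23·(-2)) + 37·(3·(-13) - 2·(-2)) = (-3)·345 - 3·115 + 37·(-35) = -2675 ≠ 0, so rank(C) = 3.
rank(C) = 3 = n, so the pair (A, B) is completely controllable.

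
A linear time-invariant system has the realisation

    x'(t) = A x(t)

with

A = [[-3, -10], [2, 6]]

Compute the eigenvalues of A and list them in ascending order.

1, 2

det(sI - A) = s^2 - (tr A)s + det A, with tr A = (-3) + 6 = 3 and det A = (-3)·6 - (-10)·2 = -18 - (-20) = 2.
So p(s) = det(sI - A) = s^2 - 3s + 2.
Factor s^2 - 3s + 2: two numbers with sum 3 and product 2 are 2 and 1, so s^2 - 3s + 2 = (s - 2)(s - 1).
Hence p(s) = (s - 2) (s - 1), with roots 1, 2.
At least one eigenvalue has non-negative real part, so the system is not asymptotically stable.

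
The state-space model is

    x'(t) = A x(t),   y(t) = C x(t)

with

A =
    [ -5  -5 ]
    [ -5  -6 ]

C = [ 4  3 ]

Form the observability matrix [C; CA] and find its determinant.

-47

CA = [[-35, -38]]
Observability matrix O = [C; CA] = [[4, 3], [-35, -38]]
det(O) = 4·(-38) - 3·(-35) = -152 - (-105) = -47
Since det(O) ≠ 0, rank(O) = 2 and the system is completely observable.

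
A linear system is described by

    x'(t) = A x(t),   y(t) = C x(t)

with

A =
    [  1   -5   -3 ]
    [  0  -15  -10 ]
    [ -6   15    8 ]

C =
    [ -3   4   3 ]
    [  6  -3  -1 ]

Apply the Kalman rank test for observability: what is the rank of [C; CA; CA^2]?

CA = [[-21, 0, -7], [12, 0, 4]]
CA^2 = [[21, 0, 7], [-12, 0, -4]]
Observability matrix O = [C; CA; CA^2] = [[-3, 4, 3], [6, -3, -1], [-21, 0, -7], [12, 0, 4], [21, 0, 7], [-12, 0, -4]]
The columns c1, c2, c3 of O are linearly dependent: -c1 - 3·c2 + 3·c3 = 0 (check each entry), so rank(O) ≤ 2.
The 2×2 minor from rows 1, 2, columns 1, 2 is (-3)·(-3) - 4·6 = 9 - 24 = -15 ≠ 0, so rank(O) = 2.
rank(O) = 2 < n = 3, so the pair (A, C) is not completely observable.

2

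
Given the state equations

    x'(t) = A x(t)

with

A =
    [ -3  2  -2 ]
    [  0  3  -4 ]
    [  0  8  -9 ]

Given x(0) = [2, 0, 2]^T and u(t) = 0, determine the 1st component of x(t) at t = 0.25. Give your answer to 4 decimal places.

0.5730

det(sI - A) = s^3 - (tr A)s^2 + (M11 + M22 + M33)s - det A, where Mii is the 2×2 principal minor of A obtained by deleting row i and column i.
tr A = (-3) + 3 + (-9) = -9; M11 = 3·(-9) - (-4)·8 = -27 - (-32) = 5; M22 = (-3)·(-9) - (-2)·0 = 27 - 0 = 27; M33 = (-3)·3 - 2·0 = -9 - 0 = -9; sum of minors = 23.
det A = (-3)·(3·(-9) - (-4)·8) - 2·(0·(-9) - (-4)·0) + (-2)·(0·8 - 3·0) = (-3)·5 - 2·0 + (-2)·0 = -15.
So p(s) = det(sI - A) = s^3 + 9s^2 + 23s + 15.
Rational-root test: any integer root divides 15. Testing small divisors, s = -1 works: p(-1) = -1 + 9 + (-23) + 15 = 0, so (s + 1) is a factor.
Dividing, p(s) = (s + 1)(s^2 + 8s + 15).
Factor s^2 + 8s + 15: two numbers with sum -8 and product 15 are -3 and -5, so s^2 + 8s + 15 = (s + 3)(s + 5).
Hence p(s) = (s + 1) (s + 3) (s + 5), with roots -5, -3, -1.
The eigenvalues -5, -3, -1 are distinct and real, so A is diagonalisable and x(t) = e^{At} x(0) = V diag(e^{λ_i t}) V^{-1} x(0), where the columns of V are the eigenvectors.
λ = -5: A - (-5)I = [[2, 2, -2], [0, 8, -4], [0, 8, -4]]. v must be orthogonal to every row; (row 1) × (row 2) = [8, 8, 16], so take v_1 = [1, 1, 2]^T.
λ = -3: A - (-3)I = [[0, 2, -2], [0, 6, -4], [0, 8, -6]]. v must be orthogonal to every row; (row 1) × (row 2) = [4, 0, 0], so take v_2 = [1, 0, 0]^T.
λ = -1: A - (-1)I = [[-2, 2, -2], [0, 4, -4], [0, 8, -8]]. v must be orthogonal to every row; (row 1) × (row 2) = [0, -8, -8], so take v_3 = [0, 1, 1]^T.
V = [v_1 v_2 v_3] = [[1, 1, 0], [1, 0, 1], [2, 0, 1]] has det V = 1, so V^{-1} = adj(V)/det V = [[0, -1, 1], [1, 1, -1], [0, 2, -1]].
Modal coordinates z(0) = V^{-1} x(0): 0·2 + (-1)·0 + 1·2 = 2; 1·2 + 1·0 + (-1)·2 = 0; 0·2 + 2·0 + (-1)·2 = -2; so z(0) = [2, 0, -2]^T.
x_1(t) = Σ_i (v_i)_1 · z_i(0) · e^{λ_i t} (row 1 of V times the modal terms).
x_1(0.25) = 1·2·e^{-5·0.25} + 1·0·e^{-3·0.25} + 0·(-2)·e^{-1·0.25} = 2·0.286505 + 0·0.472367 + 0·0.778801 = 0.5730.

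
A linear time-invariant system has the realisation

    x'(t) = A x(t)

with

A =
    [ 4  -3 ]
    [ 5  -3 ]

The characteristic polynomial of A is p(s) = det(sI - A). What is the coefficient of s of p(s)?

-1

For a 2×2 matrix, det(sI - A) = s^2 - (tr A)s + det A.
tr A = 1, det A = 3.
So p(s) = s^2 - s + 3.
The coefficient of s is -1.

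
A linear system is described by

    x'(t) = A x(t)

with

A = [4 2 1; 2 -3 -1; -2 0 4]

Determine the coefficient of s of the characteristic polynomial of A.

Expand det(sI - A) for the 3×3 matrix.
p(s) = s^3 - 5s^2 - 10s + 66.
(Check: constant term = det(-A) = (-1)^3 det A = 66; coefficient of s^2 = -tr A = -5.)
The coefficient of s is -10.

-10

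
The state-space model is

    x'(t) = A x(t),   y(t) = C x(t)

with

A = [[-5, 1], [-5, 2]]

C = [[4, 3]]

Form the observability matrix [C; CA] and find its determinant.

145

CA = [[-35, 10]]
Observability matrix O = [C; CA] = [[4, 3], [-35, 10]]
det(O) = 4·10 - 3·(-35) = 40 - (-105) = 145
Since det(O) ≠ 0, rank(O) = 2 and the system is completely observable.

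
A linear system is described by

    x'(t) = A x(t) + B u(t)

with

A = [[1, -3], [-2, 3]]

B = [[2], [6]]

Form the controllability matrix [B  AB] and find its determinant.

AB = [[-16], [14]]
Controllability matrix C = [B  AB] = [[2, -16], [6, 14]]
det(C) = 2·14 - (-16)·6 = 28 - (-96) = 124
Since det(C) ≠ 0, rank(C) = 2 and the system is completely controllable.

124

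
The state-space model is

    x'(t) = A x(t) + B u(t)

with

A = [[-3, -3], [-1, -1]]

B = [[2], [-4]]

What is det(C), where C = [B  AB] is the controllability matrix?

AB = [[6], [2]]
Controllability matrix C = [B  AB] = [[2, 6], [-4, 2]]
det(C) = 2·2 - 6·(-4) = 4 - (-24) = 28
Since det(C) ≠ 0, rank(C) = 2 and the system is completely controllable.

28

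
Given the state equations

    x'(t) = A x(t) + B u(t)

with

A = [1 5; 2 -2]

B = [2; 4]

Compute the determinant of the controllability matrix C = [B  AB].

-96

AB = [[22], [-4]]
Controllability matrix C = [B  AB] = [[2, 22], [4, -4]]
det(C) = 2·(-4) - 22·4 = -8 - 88 = -96
Since det(C) ≠ 0, rank(C) = 2 and the system is completely controllable.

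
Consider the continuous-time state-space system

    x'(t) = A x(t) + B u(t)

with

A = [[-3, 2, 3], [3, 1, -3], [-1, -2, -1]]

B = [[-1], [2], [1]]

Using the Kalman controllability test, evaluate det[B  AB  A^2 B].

396

AB = [[10], [-4], [-4]]
A^2B = [[-50], [38], [2]]
Controllability matrix C = [B  AB  A^2B] = [[-1, 10, -50], [2, -4, 38], [1, -4, 2]]
Expanding along the first row, det(C) = (-1)·((-4)·2 - 38·(-4)) - 10·(2·2 - 38·1) + (-50)·(2·(-4) - (-4)·1) = (-1)·144 - 10·(-34) + (-50)·(-4) = 396
Since det(C) ≠ 0, rank(C) = 3 and the system is completely controllable.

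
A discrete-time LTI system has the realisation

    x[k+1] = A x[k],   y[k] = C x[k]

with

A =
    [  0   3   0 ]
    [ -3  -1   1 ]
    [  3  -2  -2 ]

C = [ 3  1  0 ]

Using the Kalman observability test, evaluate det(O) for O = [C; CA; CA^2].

198

CA = [[-3, 8, 1]]
CA^2 = [[-21, -19, 6]]
Observability matrix O = [C; CA; CA^2] = [[3, 1, 0], [-3, 8, 1], [-21, -19, 6]]
Expanding along the first row, det(O) = 3·(8·6 - 1·(-19)) - 1·((-3)·6 - 1·(-21)) + 0·((-3)·(-19) - 8·(-21)) = 3·67 - 1·3 + 0·225 = 198
Since det(O) ≠ 0, rank(O) = 3 and the system is completely observable.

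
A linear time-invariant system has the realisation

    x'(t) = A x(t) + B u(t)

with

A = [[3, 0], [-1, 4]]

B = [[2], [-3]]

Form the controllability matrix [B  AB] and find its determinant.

AB = [[6], [-14]]
Controllability matrix C = [B  AB] = [[2, 6], [-3, -14]]
det(C) = 2·(-14) - 6·(-3) = -28 - (-18) = -10
Since det(C) ≠ 0, rank(C) = 2 and the system is completely controllable.

-10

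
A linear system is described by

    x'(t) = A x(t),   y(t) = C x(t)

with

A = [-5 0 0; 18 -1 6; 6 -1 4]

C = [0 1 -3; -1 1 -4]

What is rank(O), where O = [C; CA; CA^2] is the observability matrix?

2

CA = [[0, 2, -6], [-1, 3, -10]]
CA^2 = [[0, 4, -12], [-1, 7, -22]]
Observability matrix O = [C; CA; CA^2] = [[0, 1, -3], [-1, 1, -4], [0, 2, -6], [-1, 3, -10], [0, 4, -12], [-1, 7, -22]]
The columns c1, c2, c3 of O are linearly dependent: -c1 + 3·c2 + c3 = 0 (check each entry), so rank(O) ≤ 2.
The 2×2 minor from rows 1, 2, columns 1, 2 is 0·1 - 1·(-1) = 0 - (-1) = 1 ≠ 0, so rank(O) = 2.
rank(O) = 2 < n = 3, so the pair (A, C) is not completely observable.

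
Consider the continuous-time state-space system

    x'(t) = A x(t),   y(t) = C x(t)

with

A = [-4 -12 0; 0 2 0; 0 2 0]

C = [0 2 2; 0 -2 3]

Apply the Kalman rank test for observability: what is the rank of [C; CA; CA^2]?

CA = [[0, 8, 0], [0, 2, 0]]
CA^2 = [[0, 16, 0], [0, 4, 0]]
Observability matrix O = [C; CA; CA^2] = [[0, 2, 2], [0, -2, 3], [0, 8, 0], [0, 2, 0], [0, 16, 0], [0, 4, 0]]
Column 1 of O is identically zero, so rank(O) ≤ 2.
The 2×2 minor from rows 1, 2, columns 2, 3 is 2·3 - 2·(-2) = 6 - (-4) = 10 ≠ 0, so rank(O) = 2.
rank(O) = 2 < n = 3, so the pair (A, C) is not completely observable.

2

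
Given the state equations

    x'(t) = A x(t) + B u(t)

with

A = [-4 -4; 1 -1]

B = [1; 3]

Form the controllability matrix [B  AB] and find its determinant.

46

AB = [[-16], [-2]]
Controllability matrix C = [B  AB] = [[1, -16], [3, -2]]
det(C) = 1·(-2) - (-16)·3 = -2 - (-48) = 46
Since det(C) ≠ 0, rank(C) = 2 and the system is completely controllable.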